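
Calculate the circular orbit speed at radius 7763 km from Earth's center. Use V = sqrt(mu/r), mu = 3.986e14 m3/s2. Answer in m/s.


V = sqrt(3.986e14 / 7763000) = 7166 m/s

7166 m/s


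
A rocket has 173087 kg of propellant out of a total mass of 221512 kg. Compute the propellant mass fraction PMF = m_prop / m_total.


PMF = 173087 / 221512 = 0.781

0.781


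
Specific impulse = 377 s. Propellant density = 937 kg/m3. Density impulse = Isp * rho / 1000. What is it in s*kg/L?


rho*Isp = 377 * 937 / 1000 = 353 s*kg/L

353 s*kg/L


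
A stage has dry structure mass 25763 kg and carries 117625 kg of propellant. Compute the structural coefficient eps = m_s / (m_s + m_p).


eps = 25763 / (25763 + 117625) = 0.1797

0.1797


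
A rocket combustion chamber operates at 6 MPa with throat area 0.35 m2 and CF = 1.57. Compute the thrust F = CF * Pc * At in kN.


F = 1.57 * 6e6 * 0.35 = 3.2970e+06 N = 3297.0 kN

3297.0 kN


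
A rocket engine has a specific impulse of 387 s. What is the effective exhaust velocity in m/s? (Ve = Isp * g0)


Ve = Isp * g0 = 387 * 9.81 = 3796.5 m/s

3796.5 m/s


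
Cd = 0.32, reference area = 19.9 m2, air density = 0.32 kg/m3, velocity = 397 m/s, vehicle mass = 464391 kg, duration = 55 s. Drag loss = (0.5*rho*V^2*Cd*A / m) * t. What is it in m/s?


D = 0.5 * 0.32 * 397^2 * 0.32 * 19.9 = 160584.66 N
a = 160584.66 / 464391 = 0.3458 m/s2
dV = 0.3458 * 55 = 19.0 m/s

19.0 m/s


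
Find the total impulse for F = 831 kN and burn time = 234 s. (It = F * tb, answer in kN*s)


It = 831 * 234 = 194454 kN*s

194454 kN*s


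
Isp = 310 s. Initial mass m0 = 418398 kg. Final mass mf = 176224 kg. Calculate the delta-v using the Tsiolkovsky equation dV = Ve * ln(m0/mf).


Ve = 310 * 9.81 = 3041.1 m/s
dV = 3041.1 * ln(418398/176224) = 2630 m/s

2630 m/s


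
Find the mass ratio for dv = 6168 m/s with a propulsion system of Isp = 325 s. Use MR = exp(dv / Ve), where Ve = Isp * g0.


Ve = 325 * 9.81 = 3188.25 m/s
MR = exp(6168 / 3188.25) = 6.921

6.921


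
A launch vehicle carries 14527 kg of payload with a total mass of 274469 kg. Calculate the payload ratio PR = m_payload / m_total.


PR = 14527 / 274469 = 0.0529

0.0529


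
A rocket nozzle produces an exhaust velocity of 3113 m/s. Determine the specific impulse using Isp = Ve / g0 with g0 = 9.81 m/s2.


Isp = Ve / g0 = 3113 / 9.81 = 317.3 s

317.3 s


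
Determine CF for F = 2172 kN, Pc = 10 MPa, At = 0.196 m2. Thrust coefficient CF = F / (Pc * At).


CF = 2172000 / (10e6 * 0.196) = 1.11

1.11


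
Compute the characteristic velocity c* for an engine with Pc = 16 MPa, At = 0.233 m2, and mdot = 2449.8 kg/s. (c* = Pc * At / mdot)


c* = 16e6 * 0.233 / 2449.8 = 1522 m/s

1522 m/s


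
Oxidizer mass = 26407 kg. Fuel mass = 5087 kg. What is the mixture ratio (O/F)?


MR = 26407 / 5087 = 5.19

5.19


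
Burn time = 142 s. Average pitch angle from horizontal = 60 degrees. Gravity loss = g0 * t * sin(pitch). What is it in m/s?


GL = 9.81 * 142 * sin(60 deg) = 1206 m/s

1206 m/s


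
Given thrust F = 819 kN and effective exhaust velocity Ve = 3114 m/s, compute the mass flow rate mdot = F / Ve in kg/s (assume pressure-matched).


mdot = F / Ve = 819000 / 3114 = 263.0 kg/s

263.0 kg/s


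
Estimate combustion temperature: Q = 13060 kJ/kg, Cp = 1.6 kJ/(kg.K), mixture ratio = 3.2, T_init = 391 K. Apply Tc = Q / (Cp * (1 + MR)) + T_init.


Tc = 13060 / (1.6 * (1 + 3.2)) + 391 = 2334 K

2334 K


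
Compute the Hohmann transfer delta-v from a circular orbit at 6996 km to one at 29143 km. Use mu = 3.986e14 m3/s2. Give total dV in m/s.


V1 = sqrt(mu/r1) = 7548.21 m/s
dV1 = V1*(sqrt(2*r2/(r1+r2)) - 1) = 2037.8 m/s
V2 = sqrt(mu/r2) = 3698.29 m/s
dV2 = V2*(1 - sqrt(2*r1/(r1+r2))) = 1397.1 m/s
Total dV = 3435 m/s

3435 m/s


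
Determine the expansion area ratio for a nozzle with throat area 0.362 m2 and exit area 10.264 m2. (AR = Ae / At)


AR = 10.264 / 0.362 = 28.4

28.4


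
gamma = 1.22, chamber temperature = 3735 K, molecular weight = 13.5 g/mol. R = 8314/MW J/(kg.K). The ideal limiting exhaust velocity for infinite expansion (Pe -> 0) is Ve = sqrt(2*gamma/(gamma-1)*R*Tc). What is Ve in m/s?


R = 8314 / 13.5 = 615.85 J/(kg.K)
Ve = sqrt(2 * 1.22 / (1.22 - 1) * 615.85 * 3735) = 5051 m/s

5051 m/s


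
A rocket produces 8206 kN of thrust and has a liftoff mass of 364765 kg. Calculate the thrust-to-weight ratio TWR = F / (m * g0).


TWR = 8206000 / (364765 * 9.81) = 2.29

2.29


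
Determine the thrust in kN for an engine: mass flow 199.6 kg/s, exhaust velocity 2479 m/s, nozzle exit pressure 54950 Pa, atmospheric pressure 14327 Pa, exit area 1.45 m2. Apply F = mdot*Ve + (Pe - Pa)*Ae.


F = 199.6 * 2479 + (54950 - 14327) * 1.45 = 553712.0 N = 553.7 kN

553.7 kN


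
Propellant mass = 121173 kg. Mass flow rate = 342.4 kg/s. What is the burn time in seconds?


tb = 121173 / 342.4 = 353.9 s

353.9 s


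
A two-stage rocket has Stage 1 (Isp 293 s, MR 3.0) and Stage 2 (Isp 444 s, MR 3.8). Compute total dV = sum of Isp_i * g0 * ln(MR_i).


dV1 = 293 * 9.81 * ln(3.0) = 3157.8 m/s
dV2 = 444 * 9.81 * ln(3.8) = 5814.8 m/s
Total dV = 3157.8 + 5814.8 = 8972.6 m/s ~ 8973 m/s

8973 m/s


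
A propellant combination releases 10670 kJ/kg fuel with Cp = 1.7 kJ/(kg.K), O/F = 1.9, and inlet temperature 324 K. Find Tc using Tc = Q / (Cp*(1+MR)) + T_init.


Tc = 10670 / (1.7 * (1 + 1.9)) + 324 = 2488 K

2488 K


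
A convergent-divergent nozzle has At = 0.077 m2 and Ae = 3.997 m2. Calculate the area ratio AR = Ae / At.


AR = 3.997 / 0.077 = 51.9

51.9


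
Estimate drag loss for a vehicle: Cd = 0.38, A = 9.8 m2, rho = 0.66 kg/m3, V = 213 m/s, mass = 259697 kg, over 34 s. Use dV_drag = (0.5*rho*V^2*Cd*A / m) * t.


D = 0.5 * 0.66 * 213^2 * 0.38 * 9.8 = 55754.87 N
a = 55754.87 / 259697 = 0.2147 m/s2
dV = 0.2147 * 34 = 7.3 m/s

7.3 m/s


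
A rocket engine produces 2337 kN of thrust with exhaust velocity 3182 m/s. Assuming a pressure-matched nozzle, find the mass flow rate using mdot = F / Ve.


mdot = F / Ve = 2337000 / 3182 = 734.4 kg/s

734.4 kg/s


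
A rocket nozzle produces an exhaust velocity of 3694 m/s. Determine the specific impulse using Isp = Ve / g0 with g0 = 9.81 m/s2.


Isp = Ve / g0 = 3694 / 9.81 = 376.6 s

376.6 s


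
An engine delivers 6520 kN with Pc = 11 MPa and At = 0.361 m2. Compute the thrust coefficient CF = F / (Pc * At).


CF = 6520000 / (11e6 * 0.361) = 1.64

1.64


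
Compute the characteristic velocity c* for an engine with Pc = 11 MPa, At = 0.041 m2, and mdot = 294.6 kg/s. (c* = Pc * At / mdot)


c* = 11e6 * 0.041 / 294.6 = 1531 m/s

1531 m/s


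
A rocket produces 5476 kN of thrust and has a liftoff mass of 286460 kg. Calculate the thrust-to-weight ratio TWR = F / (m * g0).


TWR = 5476000 / (286460 * 9.81) = 1.95

1.95


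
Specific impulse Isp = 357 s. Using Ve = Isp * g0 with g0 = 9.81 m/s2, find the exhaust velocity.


Ve = Isp * g0 = 357 * 9.81 = 3502.2 m/s

3502.2 m/s


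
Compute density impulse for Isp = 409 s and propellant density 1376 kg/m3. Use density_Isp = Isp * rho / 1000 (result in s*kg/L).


rho*Isp = 409 * 1376 / 1000 = 563 s*kg/L

563 s*kg/L


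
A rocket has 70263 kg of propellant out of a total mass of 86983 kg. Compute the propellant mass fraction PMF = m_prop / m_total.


PMF = 70263 / 86983 = 0.808

0.808


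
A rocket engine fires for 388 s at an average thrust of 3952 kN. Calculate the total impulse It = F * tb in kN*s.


It = 3952 * 388 = 1533376 kN*s

1533376 kN*s


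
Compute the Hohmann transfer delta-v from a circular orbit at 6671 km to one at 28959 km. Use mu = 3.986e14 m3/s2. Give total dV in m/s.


V1 = sqrt(mu/r1) = 7729.89 m/s
dV1 = V1*(sqrt(2*r2/(r1+r2)) - 1) = 2125.46 m/s
V2 = sqrt(mu/r2) = 3710.03 m/s
dV2 = V2*(1 - sqrt(2*r1/(r1+r2))) = 1439.75 m/s
Total dV = 3565 m/s

3565 m/s


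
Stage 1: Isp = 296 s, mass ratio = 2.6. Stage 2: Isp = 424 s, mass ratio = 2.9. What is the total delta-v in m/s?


dV1 = 296 * 9.81 * ln(2.6) = 2774.6 m/s
dV2 = 424 * 9.81 * ln(2.9) = 4428.6 m/s
Total dV = 2774.6 + 4428.6 = 7203.2 m/s ~ 7203 m/s

7203 m/s


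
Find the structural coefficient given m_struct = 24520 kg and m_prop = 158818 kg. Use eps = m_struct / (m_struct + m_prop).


eps = 24520 / (24520 + 158818) = 0.1337

0.1337


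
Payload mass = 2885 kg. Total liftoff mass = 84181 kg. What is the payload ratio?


PR = 2885 / 84181 = 0.0343

0.0343


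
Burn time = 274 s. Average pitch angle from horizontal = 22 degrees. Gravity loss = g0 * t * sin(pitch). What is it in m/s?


GL = 9.81 * 274 * sin(22 deg) = 1007 m/s

1007 m/s


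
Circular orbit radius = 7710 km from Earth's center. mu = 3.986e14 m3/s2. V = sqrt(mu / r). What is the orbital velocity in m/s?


V = sqrt(3.986e14 / 7710000) = 7190 m/s

7190 m/s


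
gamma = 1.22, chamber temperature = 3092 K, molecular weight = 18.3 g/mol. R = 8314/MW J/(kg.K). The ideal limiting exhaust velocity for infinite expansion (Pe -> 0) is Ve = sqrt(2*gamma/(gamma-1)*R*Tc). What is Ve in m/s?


R = 8314 / 18.3 = 454.32 J/(kg.K)
Ve = sqrt(2 * 1.22 / (1.22 - 1) * 454.32 * 3092) = 3947 m/s

3947 m/s


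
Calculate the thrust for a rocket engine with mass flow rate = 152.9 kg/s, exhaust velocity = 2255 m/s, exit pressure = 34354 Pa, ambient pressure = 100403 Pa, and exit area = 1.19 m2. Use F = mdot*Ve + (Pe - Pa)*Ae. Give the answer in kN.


F = 152.9 * 2255 + (34354 - 100403) * 1.19 = 266191.0 N = 266.2 kN

266.2 kN


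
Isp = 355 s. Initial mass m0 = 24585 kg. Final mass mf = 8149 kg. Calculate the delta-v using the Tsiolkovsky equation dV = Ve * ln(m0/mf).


Ve = 355 * 9.81 = 3482.55 m/s
dV = 3482.55 * ln(24585/8149) = 3846 m/s

3846 m/s


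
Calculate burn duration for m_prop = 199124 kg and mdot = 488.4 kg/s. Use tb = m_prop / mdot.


tb = 199124 / 488.4 = 407.7 s

407.7 s


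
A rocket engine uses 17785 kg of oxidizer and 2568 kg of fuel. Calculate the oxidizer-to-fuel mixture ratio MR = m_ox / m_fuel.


MR = 17785 / 2568 = 6.93

6.93


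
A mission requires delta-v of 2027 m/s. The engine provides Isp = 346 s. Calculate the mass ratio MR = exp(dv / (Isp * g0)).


Ve = 346 * 9.81 = 3394.26 m/s
MR = exp(2027 / 3394.26) = 1.817

1.817


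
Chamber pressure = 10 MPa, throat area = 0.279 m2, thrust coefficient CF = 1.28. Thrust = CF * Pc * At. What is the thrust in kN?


F = 1.28 * 10e6 * 0.279 = 3.5712e+06 N = 3571.2 kN

3571.2 kN


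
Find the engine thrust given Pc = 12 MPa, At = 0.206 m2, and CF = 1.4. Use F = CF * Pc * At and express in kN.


F = 1.4 * 12e6 * 0.206 = 3.4608e+06 N = 3460.8 kN

3460.8 kN


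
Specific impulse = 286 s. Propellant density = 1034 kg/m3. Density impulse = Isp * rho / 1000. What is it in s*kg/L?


rho*Isp = 286 * 1034 / 1000 = 296 s*kg/L

296 s*kg/L


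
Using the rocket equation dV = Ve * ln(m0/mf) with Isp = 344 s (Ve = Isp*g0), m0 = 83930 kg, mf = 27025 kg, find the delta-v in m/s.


Ve = 344 * 9.81 = 3374.64 m/s
dV = 3374.64 * ln(83930/27025) = 3824 m/s

3824 m/s


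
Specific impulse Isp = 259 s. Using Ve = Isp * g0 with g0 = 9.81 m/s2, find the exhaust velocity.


Ve = Isp * g0 = 259 * 9.81 = 2540.8 m/s

2540.8 m/s


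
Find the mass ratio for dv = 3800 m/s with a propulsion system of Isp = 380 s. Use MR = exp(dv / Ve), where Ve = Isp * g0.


Ve = 380 * 9.81 = 3727.8 m/s
MR = exp(3800 / 3727.8) = 2.771

2.771


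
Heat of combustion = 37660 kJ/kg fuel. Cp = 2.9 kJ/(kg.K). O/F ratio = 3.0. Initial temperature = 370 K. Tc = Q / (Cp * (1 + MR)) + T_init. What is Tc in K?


Tc = 37660 / (2.9 * (1 + 3.0)) + 370 = 3617 K

3617 K


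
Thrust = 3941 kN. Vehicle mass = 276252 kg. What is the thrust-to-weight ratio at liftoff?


TWR = 3941000 / (276252 * 9.81) = 1.45

1.45


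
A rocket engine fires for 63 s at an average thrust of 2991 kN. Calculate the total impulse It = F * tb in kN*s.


It = 2991 * 63 = 188433 kN*s

188433 kN*s


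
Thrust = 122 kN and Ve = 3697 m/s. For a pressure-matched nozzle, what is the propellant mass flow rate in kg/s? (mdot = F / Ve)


mdot = F / Ve = 122000 / 3697 = 33.0 kg/s

33.0 kg/s


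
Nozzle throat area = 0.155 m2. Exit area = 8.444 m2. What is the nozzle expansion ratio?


AR = 8.444 / 0.155 = 54.5

54.5


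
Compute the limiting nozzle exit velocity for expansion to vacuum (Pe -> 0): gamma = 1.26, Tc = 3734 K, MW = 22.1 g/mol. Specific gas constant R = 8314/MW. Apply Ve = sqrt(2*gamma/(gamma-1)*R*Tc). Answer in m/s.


R = 8314 / 22.1 = 376.2 J/(kg.K)
Ve = sqrt(2 * 1.26 / (1.26 - 1) * 376.2 * 3734) = 3690 m/s

3690 m/s


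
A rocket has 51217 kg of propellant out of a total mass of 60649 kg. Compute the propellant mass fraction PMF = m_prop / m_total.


PMF = 51217 / 60649 = 0.844

0.844


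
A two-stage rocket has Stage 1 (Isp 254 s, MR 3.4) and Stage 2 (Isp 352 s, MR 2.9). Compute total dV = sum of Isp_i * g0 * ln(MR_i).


dV1 = 254 * 9.81 * ln(3.4) = 3049.3 m/s
dV2 = 352 * 9.81 * ln(2.9) = 3676.6 m/s
Total dV = 3049.3 + 3676.6 = 6725.9 m/s ~ 6726 m/s

6726 m/s


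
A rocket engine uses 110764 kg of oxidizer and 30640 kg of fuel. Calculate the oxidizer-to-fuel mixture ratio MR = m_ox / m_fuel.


MR = 110764 / 30640 = 3.62

3.62


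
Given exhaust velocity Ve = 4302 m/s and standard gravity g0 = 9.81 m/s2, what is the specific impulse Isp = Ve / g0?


Isp = Ve / g0 = 4302 / 9.81 = 438.5 s

438.5 s


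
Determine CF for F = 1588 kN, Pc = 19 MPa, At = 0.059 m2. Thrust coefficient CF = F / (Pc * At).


CF = 1588000 / (19e6 * 0.059) = 1.42

1.42


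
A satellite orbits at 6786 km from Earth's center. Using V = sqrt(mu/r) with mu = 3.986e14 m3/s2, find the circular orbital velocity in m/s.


V = sqrt(3.986e14 / 6786000) = 7664 m/s

7664 m/s


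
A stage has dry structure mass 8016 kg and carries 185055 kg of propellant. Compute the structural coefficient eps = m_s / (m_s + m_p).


eps = 8016 / (8016 + 185055) = 0.0415

0.0415


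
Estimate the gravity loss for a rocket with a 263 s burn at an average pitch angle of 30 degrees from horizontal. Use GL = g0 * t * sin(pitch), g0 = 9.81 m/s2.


GL = 9.81 * 263 * sin(30 deg) = 1290 m/s

1290 m/s


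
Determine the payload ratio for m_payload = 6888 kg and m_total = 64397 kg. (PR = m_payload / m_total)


PR = 6888 / 64397 = 0.107

0.107


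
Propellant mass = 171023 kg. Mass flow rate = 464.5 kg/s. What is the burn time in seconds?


tb = 171023 / 464.5 = 368.2 s

368.2 s


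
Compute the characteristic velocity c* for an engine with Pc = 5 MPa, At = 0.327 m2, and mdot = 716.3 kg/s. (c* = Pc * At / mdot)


c* = 5e6 * 0.327 / 716.3 = 2283 m/s

2283 m/s


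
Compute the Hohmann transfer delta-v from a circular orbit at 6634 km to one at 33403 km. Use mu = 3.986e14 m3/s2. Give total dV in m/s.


V1 = sqrt(mu/r1) = 7751.41 m/s
dV1 = V1*(sqrt(2*r2/(r1+r2)) - 1) = 2261.44 m/s
V2 = sqrt(mu/r2) = 3454.43 m/s
dV2 = V2*(1 - sqrt(2*r1/(r1+r2))) = 1465.82 m/s
Total dV = 3727 m/s

3727 m/s


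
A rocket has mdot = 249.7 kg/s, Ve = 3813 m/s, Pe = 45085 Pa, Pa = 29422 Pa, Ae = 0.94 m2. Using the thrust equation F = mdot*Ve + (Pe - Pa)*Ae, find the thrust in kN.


F = 249.7 * 3813 + (45085 - 29422) * 0.94 = 966829.0 N = 966.8 kN

966.8 kN


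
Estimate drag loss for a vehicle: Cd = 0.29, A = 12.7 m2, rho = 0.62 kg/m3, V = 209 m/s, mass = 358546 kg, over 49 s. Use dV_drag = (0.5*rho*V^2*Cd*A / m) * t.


D = 0.5 * 0.62 * 209^2 * 0.29 * 12.7 = 49871.91 N
a = 49871.91 / 358546 = 0.1391 m/s2
dV = 0.1391 * 49 = 6.8 m/s

6.8 m/s


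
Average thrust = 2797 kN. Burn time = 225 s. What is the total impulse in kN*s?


It = 2797 * 225 = 629325 kN*s

629325 kN*s


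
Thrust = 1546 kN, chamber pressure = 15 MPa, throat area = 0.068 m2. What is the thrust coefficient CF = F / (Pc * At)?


CF = 1546000 / (15e6 * 0.068) = 1.52

1.52


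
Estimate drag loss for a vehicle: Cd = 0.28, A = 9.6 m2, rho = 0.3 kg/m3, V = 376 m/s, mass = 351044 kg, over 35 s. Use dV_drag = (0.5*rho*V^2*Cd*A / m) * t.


D = 0.5 * 0.3 * 376^2 * 0.28 * 9.6 = 57002.8 N
a = 57002.8 / 351044 = 0.1624 m/s2
dV = 0.1624 * 35 = 5.7 m/s

5.7 m/s


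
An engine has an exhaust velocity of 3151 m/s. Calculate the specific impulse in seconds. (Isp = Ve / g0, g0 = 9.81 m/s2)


Isp = Ve / g0 = 3151 / 9.81 = 321.2 s

321.2 s


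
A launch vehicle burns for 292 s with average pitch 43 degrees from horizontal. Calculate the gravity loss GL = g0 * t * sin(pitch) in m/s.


GL = 9.81 * 292 * sin(43 deg) = 1954 m/s

1954 m/s


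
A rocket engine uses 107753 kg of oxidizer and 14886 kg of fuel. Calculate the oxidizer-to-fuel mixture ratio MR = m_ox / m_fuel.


MR = 107753 / 14886 = 7.24

7.24


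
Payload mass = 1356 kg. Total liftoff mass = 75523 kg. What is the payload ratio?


PR = 1356 / 75523 = 0.018

0.018


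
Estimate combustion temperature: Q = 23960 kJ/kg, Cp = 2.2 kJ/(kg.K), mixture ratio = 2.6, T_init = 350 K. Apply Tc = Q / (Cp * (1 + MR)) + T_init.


Tc = 23960 / (2.2 * (1 + 2.6)) + 350 = 3375 K

3375 K


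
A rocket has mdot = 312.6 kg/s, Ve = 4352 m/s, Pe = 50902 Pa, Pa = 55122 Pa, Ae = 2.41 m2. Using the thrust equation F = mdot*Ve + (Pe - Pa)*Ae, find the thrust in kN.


F = 312.6 * 4352 + (50902 - 55122) * 2.41 = 1.3503e+06 N = 1350.3 kN

1350.3 kN


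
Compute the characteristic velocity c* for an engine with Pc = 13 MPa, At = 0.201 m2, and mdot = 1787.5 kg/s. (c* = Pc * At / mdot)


c* = 13e6 * 0.201 / 1787.5 = 1462 m/s

1462 m/s


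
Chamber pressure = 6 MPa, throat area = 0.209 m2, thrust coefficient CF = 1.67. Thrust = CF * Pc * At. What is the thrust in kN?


F = 1.67 * 6e6 * 0.209 = 2.0942e+06 N = 2094.2 kN

2094.2 kN


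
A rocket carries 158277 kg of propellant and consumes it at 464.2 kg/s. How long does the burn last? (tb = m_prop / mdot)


tb = 158277 / 464.2 = 341.0 s

341.0 s


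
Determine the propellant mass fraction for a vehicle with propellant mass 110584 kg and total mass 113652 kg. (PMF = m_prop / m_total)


PMF = 110584 / 113652 = 0.973

0.973


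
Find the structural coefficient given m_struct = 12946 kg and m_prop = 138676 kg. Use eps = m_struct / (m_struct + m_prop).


eps = 12946 / (12946 + 138676) = 0.0854

0.0854


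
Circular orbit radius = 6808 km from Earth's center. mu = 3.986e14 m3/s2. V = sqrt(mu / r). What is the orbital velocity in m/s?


V = sqrt(3.986e14 / 6808000) = 7652 m/s

7652 m/s


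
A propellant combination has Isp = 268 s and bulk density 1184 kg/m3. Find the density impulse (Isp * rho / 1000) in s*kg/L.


rho*Isp = 268 * 1184 / 1000 = 317 s*kg/L

317 s*kg/L


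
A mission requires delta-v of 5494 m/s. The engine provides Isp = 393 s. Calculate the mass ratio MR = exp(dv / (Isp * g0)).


Ve = 393 * 9.81 = 3855.33 m/s
MR = exp(5494 / 3855.33) = 4.158

4.158


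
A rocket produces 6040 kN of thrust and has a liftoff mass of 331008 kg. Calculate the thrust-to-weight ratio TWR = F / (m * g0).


TWR = 6040000 / (331008 * 9.81) = 1.86

1.86


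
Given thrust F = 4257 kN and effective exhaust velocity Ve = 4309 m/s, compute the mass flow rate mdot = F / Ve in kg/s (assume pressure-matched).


mdot = F / Ve = 4257000 / 4309 = 987.9 kg/s

987.9 kg/s


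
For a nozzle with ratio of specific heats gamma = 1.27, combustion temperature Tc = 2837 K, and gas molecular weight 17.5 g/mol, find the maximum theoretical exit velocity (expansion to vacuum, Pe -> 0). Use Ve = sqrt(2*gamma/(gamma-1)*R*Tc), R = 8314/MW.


R = 8314 / 17.5 = 475.09 J/(kg.K)
Ve = sqrt(2 * 1.27 / (1.27 - 1) * 475.09 * 2837) = 3561 m/s

3561 m/s


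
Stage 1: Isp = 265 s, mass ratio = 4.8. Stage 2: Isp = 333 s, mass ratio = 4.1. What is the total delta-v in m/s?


dV1 = 265 * 9.81 * ln(4.8) = 4077.9 m/s
dV2 = 333 * 9.81 * ln(4.1) = 4609.3 m/s
Total dV = 4077.9 + 4609.3 = 8687.2 m/s ~ 8687 m/s

8687 m/s


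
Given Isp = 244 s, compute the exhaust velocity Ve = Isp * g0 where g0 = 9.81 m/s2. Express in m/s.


Ve = Isp * g0 = 244 * 9.81 = 2393.6 m/s

2393.6 m/s


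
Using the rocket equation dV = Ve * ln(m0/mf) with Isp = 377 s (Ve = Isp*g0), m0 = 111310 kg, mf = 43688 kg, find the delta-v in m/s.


Ve = 377 * 9.81 = 3698.37 m/s
dV = 3698.37 * ln(111310/43688) = 3459 m/s

3459 m/s


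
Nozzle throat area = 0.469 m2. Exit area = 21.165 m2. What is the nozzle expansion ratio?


AR = 21.165 / 0.469 = 45.1

45.1


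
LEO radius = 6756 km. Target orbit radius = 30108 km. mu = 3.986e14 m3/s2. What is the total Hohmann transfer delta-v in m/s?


V1 = sqrt(mu/r1) = 7681.11 m/s
dV1 = V1*(sqrt(2*r2/(r1+r2)) - 1) = 2135.89 m/s
V2 = sqrt(mu/r2) = 3638.54 m/s
dV2 = V2*(1 - sqrt(2*r1/(r1+r2))) = 1435.69 m/s
Total dV = 3572 m/s

3572 m/s


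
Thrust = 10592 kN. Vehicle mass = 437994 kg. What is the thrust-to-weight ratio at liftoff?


TWR = 10592000 / (437994 * 9.81) = 2.47

2.47


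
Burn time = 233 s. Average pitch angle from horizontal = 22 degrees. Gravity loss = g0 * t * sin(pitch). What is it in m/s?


GL = 9.81 * 233 * sin(22 deg) = 856 m/s

856 m/s


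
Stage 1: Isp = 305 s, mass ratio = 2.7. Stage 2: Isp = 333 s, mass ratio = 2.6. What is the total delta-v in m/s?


dV1 = 305 * 9.81 * ln(2.7) = 2971.9 m/s
dV2 = 333 * 9.81 * ln(2.6) = 3121.4 m/s
Total dV = 2971.9 + 3121.4 = 6093.3 m/s ~ 6093 m/s

6093 m/s


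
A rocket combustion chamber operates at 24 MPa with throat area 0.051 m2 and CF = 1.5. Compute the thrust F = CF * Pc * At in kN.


F = 1.5 * 24e6 * 0.051 = 1.8360e+06 N = 1836.0 kN

1836.0 kN


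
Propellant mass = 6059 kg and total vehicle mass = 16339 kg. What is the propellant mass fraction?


PMF = 6059 / 16339 = 0.371

0.371


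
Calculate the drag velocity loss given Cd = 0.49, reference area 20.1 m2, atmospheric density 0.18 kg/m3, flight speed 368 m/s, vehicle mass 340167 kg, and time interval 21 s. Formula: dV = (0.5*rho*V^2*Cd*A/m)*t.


D = 0.5 * 0.18 * 368^2 * 0.49 * 20.1 = 120041.19 N
a = 120041.19 / 340167 = 0.3529 m/s2
dV = 0.3529 * 21 = 7.4 m/s

7.4 m/s


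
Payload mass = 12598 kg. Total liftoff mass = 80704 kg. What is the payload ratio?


PR = 12598 / 80704 = 0.1561

0.1561


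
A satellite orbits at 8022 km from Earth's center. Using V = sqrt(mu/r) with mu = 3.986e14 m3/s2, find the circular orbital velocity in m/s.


V = sqrt(3.986e14 / 8022000) = 7049 m/s

7049 m/s


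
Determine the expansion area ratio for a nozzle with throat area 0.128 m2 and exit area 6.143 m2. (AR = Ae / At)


AR = 6.143 / 0.128 = 48.0

48.0


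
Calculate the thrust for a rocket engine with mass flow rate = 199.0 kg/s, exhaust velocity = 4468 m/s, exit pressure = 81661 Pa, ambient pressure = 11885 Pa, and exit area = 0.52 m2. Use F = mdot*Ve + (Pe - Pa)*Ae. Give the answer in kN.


F = 199.0 * 4468 + (81661 - 11885) * 0.52 = 925416.0 N = 925.4 kN

925.4 kN


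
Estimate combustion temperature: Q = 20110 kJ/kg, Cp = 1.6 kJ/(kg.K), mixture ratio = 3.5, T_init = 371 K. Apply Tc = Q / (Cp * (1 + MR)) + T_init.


Tc = 20110 / (1.6 * (1 + 3.5)) + 371 = 3164 K

3164 K


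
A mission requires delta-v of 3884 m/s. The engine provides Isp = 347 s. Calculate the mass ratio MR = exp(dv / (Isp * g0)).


Ve = 347 * 9.81 = 3404.07 m/s
MR = exp(3884 / 3404.07) = 3.13

3.13


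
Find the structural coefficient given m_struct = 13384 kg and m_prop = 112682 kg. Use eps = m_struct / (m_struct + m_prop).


eps = 13384 / (13384 + 112682) = 0.1062

0.1062


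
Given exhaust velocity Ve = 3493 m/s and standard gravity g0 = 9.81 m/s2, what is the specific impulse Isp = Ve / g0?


Isp = Ve / g0 = 3493 / 9.81 = 356.1 s

356.1 s


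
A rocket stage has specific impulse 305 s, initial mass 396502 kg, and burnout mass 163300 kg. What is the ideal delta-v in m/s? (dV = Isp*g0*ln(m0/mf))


Ve = 305 * 9.81 = 2992.05 m/s
dV = 2992.05 * ln(396502/163300) = 2654 m/s

2654 m/s


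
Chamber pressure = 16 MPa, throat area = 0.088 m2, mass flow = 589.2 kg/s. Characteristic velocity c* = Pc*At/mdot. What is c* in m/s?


c* = 16e6 * 0.088 / 589.2 = 2390 m/s

2390 m/s


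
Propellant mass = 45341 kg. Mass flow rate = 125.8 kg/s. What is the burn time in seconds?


tb = 45341 / 125.8 = 360.4 s

360.4 s


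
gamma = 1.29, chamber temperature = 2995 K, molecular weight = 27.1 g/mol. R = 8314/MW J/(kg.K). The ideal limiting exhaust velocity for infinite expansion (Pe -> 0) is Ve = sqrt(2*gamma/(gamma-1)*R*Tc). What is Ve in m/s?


R = 8314 / 27.1 = 306.79 J/(kg.K)
Ve = sqrt(2 * 1.29 / (1.29 - 1) * 306.79 * 2995) = 2859 m/s

2859 m/s


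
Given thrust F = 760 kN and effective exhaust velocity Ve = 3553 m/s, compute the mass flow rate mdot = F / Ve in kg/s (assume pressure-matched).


mdot = F / Ve = 760000 / 3553 = 213.9 kg/s

213.9 kg/s


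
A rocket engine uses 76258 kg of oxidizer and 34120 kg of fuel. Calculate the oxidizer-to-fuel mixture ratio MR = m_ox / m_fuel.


MR = 76258 / 34120 = 2.23

2.23


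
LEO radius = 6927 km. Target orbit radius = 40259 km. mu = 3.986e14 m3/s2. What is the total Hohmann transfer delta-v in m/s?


V1 = sqrt(mu/r1) = 7585.71 m/s
dV1 = V1*(sqrt(2*r2/(r1+r2)) - 1) = 2323.43 m/s
V2 = sqrt(mu/r2) = 3146.57 m/s
dV2 = V2*(1 - sqrt(2*r1/(r1+r2))) = 1441.59 m/s
Total dV = 3765 m/s

3765 m/s


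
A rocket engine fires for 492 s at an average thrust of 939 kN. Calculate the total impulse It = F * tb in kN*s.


It = 939 * 492 = 461988 kN*s

461988 kN*s


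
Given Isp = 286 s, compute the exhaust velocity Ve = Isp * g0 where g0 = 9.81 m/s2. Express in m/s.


Ve = Isp * g0 = 286 * 9.81 = 2805.7 m/s

2805.7 m/s


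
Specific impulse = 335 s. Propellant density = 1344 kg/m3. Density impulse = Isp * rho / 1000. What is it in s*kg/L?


rho*Isp = 335 * 1344 / 1000 = 450 s*kg/L

450 s*kg/L


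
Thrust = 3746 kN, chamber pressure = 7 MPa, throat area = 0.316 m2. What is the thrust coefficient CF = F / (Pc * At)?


CF = 3746000 / (7e6 * 0.316) = 1.69

1.69


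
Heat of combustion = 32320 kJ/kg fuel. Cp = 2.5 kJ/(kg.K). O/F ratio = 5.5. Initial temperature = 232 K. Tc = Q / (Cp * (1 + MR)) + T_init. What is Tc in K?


Tc = 32320 / (2.5 * (1 + 5.5)) + 232 = 2221 K

2221 K


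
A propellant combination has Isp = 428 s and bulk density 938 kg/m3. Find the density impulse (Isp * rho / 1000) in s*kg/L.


rho*Isp = 428 * 938 / 1000 = 401 s*kg/L

401 s*kg/L


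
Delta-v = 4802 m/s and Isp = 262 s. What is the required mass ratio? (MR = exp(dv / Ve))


Ve = 262 * 9.81 = 2570.22 m/s
MR = exp(4802 / 2570.22) = 6.477

6.477


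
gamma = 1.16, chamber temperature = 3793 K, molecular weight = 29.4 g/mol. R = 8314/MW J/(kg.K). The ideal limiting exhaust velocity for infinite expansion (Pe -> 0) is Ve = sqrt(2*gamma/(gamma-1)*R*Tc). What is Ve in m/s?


R = 8314 / 29.4 = 282.79 J/(kg.K)
Ve = sqrt(2 * 1.16 / (1.16 - 1) * 282.79 * 3793) = 3944 m/s

3944 m/s


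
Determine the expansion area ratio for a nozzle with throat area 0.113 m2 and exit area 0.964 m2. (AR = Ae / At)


AR = 0.964 / 0.113 = 8.5

8.5


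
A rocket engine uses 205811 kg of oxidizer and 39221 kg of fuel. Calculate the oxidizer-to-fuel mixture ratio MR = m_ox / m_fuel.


MR = 205811 / 39221 = 5.25

5.25


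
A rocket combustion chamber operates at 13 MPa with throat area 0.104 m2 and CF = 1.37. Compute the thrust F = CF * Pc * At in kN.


F = 1.37 * 13e6 * 0.104 = 1.8522e+06 N = 1852.2 kN

1852.2 kN


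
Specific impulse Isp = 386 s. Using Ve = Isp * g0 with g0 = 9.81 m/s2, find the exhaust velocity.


Ve = Isp * g0 = 386 * 9.81 = 3786.7 m/s

3786.7 m/s


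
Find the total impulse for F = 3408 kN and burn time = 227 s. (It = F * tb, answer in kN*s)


It = 3408 * 227 = 773616 kN*s

773616 kN*s


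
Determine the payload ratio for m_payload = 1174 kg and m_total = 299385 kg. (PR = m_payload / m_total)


PR = 1174 / 299385 = 0.0039

0.0039


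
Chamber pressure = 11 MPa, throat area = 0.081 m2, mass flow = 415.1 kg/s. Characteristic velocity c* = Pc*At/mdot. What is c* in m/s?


c* = 11e6 * 0.081 / 415.1 = 2146 m/s

2146 m/s


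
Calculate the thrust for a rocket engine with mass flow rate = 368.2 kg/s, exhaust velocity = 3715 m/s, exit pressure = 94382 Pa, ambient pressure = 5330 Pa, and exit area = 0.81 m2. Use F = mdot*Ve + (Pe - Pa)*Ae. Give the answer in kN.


F = 368.2 * 3715 + (94382 - 5330) * 0.81 = 1.4400e+06 N = 1440.0 kN

1440.0 kN


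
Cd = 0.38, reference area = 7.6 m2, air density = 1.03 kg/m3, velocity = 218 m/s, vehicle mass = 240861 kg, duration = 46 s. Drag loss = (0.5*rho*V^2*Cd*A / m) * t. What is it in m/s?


D = 0.5 * 1.03 * 218^2 * 0.38 * 7.6 = 70683.4 N
a = 70683.4 / 240861 = 0.2935 m/s2
dV = 0.2935 * 46 = 13.5 m/s

13.5 m/s


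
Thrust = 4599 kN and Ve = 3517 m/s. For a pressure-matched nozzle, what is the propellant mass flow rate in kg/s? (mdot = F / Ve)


mdot = F / Ve = 4599000 / 3517 = 1307.6 kg/s

1307.6 kg/s


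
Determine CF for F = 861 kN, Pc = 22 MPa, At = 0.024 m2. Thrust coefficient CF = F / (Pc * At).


CF = 861000 / (22e6 * 0.024) = 1.63

1.63


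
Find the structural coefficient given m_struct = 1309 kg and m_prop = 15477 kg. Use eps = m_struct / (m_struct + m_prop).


eps = 1309 / (1309 + 15477) = 0.078

0.078


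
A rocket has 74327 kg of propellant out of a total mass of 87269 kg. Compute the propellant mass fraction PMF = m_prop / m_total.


PMF = 74327 / 87269 = 0.852

0.852


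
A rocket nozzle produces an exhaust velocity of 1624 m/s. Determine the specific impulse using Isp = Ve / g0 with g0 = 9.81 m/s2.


Isp = Ve / g0 = 1624 / 9.81 = 165.5 s

165.5 s


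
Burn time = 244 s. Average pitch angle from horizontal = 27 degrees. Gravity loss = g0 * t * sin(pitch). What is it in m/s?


GL = 9.81 * 244 * sin(27 deg) = 1087 m/s

1087 m/s


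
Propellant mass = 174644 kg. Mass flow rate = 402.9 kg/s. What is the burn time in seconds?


tb = 174644 / 402.9 = 433.5 s

433.5 s


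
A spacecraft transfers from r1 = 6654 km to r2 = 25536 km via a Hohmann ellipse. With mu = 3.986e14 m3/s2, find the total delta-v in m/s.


V1 = sqrt(mu/r1) = 7739.76 m/s
dV1 = V1*(sqrt(2*r2/(r1+r2)) - 1) = 2009.2 m/s
V2 = sqrt(mu/r2) = 3950.87 m/s
dV2 = V2*(1 - sqrt(2*r1/(r1+r2))) = 1410.55 m/s
Total dV = 3420 m/s

3420 m/s


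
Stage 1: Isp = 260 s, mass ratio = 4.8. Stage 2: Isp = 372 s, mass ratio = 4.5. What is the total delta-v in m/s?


dV1 = 260 * 9.81 * ln(4.8) = 4000.9 m/s
dV2 = 372 * 9.81 * ln(4.5) = 5488.9 m/s
Total dV = 4000.9 + 5488.9 = 9489.8 m/s ~ 9490 m/s

9490 m/s


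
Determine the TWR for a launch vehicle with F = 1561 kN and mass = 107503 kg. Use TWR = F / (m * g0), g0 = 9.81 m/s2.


TWR = 1561000 / (107503 * 9.81) = 1.48

1.48


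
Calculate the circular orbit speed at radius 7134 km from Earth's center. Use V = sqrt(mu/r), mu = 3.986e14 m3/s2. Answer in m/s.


V = sqrt(3.986e14 / 7134000) = 7475 m/s

7475 m/s


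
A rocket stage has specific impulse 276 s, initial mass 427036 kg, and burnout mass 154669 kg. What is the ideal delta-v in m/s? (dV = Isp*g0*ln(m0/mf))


Ve = 276 * 9.81 = 2707.56 m/s
dV = 2707.56 * ln(427036/154669) = 2750 m/s

2750 m/s


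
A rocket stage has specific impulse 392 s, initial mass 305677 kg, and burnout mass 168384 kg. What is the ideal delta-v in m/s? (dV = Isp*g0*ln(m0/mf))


Ve = 392 * 9.81 = 3845.52 m/s
dV = 3845.52 * ln(305677/168384) = 2293 m/s

2293 m/s


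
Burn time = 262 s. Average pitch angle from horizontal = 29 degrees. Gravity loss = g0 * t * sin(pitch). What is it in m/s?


GL = 9.81 * 262 * sin(29 deg) = 1246 m/s

1246 m/s


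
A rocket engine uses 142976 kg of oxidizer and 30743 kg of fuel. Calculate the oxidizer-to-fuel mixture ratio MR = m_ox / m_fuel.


MR = 142976 / 30743 = 4.65

4.65


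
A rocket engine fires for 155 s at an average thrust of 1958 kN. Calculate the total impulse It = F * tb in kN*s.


It = 1958 * 155 = 303490 kN*s

303490 kN*s


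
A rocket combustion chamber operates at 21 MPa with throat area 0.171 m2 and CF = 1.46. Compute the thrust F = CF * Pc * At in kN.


F = 1.46 * 21e6 * 0.171 = 5.2429e+06 N = 5242.9 kN

5242.9 kN


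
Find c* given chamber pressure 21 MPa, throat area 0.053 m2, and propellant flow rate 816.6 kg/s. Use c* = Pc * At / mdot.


c* = 21e6 * 0.053 / 816.6 = 1363 m/s

1363 m/s


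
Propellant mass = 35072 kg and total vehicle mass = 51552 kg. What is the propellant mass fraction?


PMF = 35072 / 51552 = 0.68

0.68


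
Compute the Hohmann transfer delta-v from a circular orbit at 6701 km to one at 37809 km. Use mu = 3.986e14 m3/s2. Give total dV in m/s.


V1 = sqrt(mu/r1) = 7712.57 m/s
dV1 = V1*(sqrt(2*r2/(r1+r2)) - 1) = 2340.13 m/s
V2 = sqrt(mu/r2) = 3246.92 m/s
dV2 = V2*(1 - sqrt(2*r1/(r1+r2))) = 1465.25 m/s
Total dV = 3805 m/s

3805 m/s


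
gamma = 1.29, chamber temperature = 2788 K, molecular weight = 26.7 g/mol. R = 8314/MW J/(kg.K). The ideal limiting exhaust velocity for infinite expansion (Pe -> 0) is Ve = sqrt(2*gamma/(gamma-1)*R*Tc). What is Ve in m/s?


R = 8314 / 26.7 = 311.39 J/(kg.K)
Ve = sqrt(2 * 1.29 / (1.29 - 1) * 311.39 * 2788) = 2779 m/s

2779 m/s


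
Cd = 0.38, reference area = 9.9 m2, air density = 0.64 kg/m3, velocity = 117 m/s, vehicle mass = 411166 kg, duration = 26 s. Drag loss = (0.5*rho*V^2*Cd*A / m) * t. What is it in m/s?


D = 0.5 * 0.64 * 117^2 * 0.38 * 9.9 = 16479.37 N
a = 16479.37 / 411166 = 0.0401 m/s2
dV = 0.0401 * 26 = 1.0 m/s

1.0 m/s


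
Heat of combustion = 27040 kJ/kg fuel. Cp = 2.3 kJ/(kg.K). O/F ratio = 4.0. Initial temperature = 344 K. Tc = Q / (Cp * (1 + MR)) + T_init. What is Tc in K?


Tc = 27040 / (2.3 * (1 + 4.0)) + 344 = 2695 K

2695 K


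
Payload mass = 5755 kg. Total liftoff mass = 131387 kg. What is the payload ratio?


PR = 5755 / 131387 = 0.0438

0.0438


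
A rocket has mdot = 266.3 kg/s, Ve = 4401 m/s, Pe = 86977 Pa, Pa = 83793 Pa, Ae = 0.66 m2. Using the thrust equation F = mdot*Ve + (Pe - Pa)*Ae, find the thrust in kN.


F = 266.3 * 4401 + (86977 - 83793) * 0.66 = 1.1741e+06 N = 1174.1 kN

1174.1 kN


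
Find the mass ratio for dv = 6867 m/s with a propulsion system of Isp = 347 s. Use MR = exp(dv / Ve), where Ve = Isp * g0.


Ve = 347 * 9.81 = 3404.07 m/s
MR = exp(6867 / 3404.07) = 7.518

7.518


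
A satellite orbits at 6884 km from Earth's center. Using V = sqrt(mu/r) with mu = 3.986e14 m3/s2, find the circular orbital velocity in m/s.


V = sqrt(3.986e14 / 6884000) = 7609 m/s

7609 m/s


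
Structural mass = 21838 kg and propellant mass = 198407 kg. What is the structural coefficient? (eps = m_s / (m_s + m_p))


eps = 21838 / (21838 + 198407) = 0.0992

0.0992


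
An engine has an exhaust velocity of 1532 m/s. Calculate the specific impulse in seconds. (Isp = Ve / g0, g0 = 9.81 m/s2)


Isp = Ve / g0 = 1532 / 9.81 = 156.2 s

156.2 s


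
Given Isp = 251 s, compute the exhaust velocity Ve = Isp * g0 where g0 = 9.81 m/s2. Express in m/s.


Ve = Isp * g0 = 251 * 9.81 = 2462.3 m/s

2462.3 m/s


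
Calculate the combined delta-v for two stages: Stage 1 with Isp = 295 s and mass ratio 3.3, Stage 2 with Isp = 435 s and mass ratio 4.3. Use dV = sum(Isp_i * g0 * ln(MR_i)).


dV1 = 295 * 9.81 * ln(3.3) = 3455.2 m/s
dV2 = 435 * 9.81 * ln(4.3) = 6224.4 m/s
Total dV = 3455.2 + 6224.4 = 9679.6 m/s ~ 9680 m/s

9680 m/s


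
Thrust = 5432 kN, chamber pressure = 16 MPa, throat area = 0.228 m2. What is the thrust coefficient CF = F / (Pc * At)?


CF = 5432000 / (16e6 * 0.228) = 1.49

1.49


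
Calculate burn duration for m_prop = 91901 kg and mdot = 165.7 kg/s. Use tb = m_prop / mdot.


tb = 91901 / 165.7 = 554.6 s

554.6 s


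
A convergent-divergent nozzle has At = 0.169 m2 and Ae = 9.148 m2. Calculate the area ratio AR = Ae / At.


AR = 9.148 / 0.169 = 54.1

54.1


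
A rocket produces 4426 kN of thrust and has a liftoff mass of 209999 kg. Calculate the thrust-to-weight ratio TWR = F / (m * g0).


TWR = 4426000 / (209999 * 9.81) = 2.15

2.15


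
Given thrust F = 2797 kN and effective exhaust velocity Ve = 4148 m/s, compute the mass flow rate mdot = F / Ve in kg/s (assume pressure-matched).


mdot = F / Ve = 2797000 / 4148 = 674.3 kg/s

674.3 kg/s


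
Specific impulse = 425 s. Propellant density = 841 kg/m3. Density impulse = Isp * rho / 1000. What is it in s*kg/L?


rho*Isp = 425 * 841 / 1000 = 357 s*kg/L

357 s*kg/L


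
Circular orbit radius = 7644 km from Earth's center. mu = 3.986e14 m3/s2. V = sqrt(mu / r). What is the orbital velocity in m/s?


V = sqrt(3.986e14 / 7644000) = 7221 m/s

7221 m/s


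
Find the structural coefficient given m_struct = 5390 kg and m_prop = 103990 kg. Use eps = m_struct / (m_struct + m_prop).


eps = 5390 / (5390 + 103990) = 0.0493

0.0493


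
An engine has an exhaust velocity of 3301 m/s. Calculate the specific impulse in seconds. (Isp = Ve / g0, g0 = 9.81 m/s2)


Isp = Ve / g0 = 3301 / 9.81 = 336.5 s

336.5 s


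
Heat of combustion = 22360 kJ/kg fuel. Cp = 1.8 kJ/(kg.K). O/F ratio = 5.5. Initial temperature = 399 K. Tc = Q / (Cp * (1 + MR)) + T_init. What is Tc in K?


Tc = 22360 / (1.8 * (1 + 5.5)) + 399 = 2310 K

2310 K


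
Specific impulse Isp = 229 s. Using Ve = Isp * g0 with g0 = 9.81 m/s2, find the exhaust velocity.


Ve = Isp * g0 = 229 * 9.81 = 2246.5 m/s

2246.5 m/s


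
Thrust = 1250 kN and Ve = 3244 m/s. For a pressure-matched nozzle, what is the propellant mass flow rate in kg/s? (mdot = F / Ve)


mdot = F / Ve = 1250000 / 3244 = 385.3 kg/s

385.3 kg/s


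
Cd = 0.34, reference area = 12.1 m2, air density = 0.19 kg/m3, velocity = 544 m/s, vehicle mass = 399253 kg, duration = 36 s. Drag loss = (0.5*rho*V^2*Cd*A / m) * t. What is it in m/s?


D = 0.5 * 0.19 * 544^2 * 0.34 * 12.1 = 115660.67 N
a = 115660.67 / 399253 = 0.2897 m/s2
dV = 0.2897 * 36 = 10.4 m/s

10.4 m/s


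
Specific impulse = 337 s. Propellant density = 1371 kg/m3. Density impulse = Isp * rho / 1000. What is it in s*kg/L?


rho*Isp = 337 * 1371 / 1000 = 462 s*kg/L

462 s*kg/L


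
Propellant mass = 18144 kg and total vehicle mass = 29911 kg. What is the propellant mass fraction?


PMF = 18144 / 29911 = 0.607

0.607


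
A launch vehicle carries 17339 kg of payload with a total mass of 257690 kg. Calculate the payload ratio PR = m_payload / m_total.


PR = 17339 / 257690 = 0.0673

0.0673


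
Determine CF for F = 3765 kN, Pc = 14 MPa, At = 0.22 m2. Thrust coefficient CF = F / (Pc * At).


CF = 3765000 / (14e6 * 0.22) = 1.22

1.22


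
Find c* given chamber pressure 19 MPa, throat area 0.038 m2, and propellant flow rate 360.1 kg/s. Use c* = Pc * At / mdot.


c* = 19e6 * 0.038 / 360.1 = 2005 m/s

2005 m/s


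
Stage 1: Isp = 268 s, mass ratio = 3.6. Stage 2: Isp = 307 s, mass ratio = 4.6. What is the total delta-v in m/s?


dV1 = 268 * 9.81 * ln(3.6) = 3367.7 m/s
dV2 = 307 * 9.81 * ln(4.6) = 4596.0 m/s
Total dV = 3367.7 + 4596.0 = 7963.7 m/s ~ 7964 m/s

7964 m/s


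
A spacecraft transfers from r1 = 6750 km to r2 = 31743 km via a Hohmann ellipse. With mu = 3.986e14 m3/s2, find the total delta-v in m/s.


V1 = sqrt(mu/r1) = 7684.52 m/s
dV1 = V1*(sqrt(2*r2/(r1+r2)) - 1) = 2184.29 m/s
V2 = sqrt(mu/r2) = 3543.6 m/s
dV2 = V2*(1 - sqrt(2*r1/(r1+r2))) = 1445.04 m/s
Total dV = 3629 m/s

3629 m/s


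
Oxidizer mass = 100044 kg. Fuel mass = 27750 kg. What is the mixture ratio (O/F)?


MR = 100044 / 27750 = 3.61

3.61
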